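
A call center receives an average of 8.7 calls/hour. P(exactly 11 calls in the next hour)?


Poisson(λ=8.7): P(X=11) = e^(-λ)×λ^k/k!
= e^(-8.7) × 8.7^11 / 11!
≈ 0.000166585811 × 21612837034.7 / 39916800 ≈ 0.090197

P(X=11) ≈ 0.090197 ≈ 9.02%


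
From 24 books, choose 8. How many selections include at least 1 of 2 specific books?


Complement: C(24,8) - C(22,8) = 735471 - 319770 = 415701

415701


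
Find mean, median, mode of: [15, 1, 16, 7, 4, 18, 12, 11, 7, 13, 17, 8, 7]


Sorted: [1, 4, 7, 7, 7, 8, 11, 12, 13, 15, 16, 17, 18]
Mean = 136/13
Median = 11
Freq: {15: 1, 1: 1, 16: 1, 7: 3, 4: 1, 18: 1, 12: 1, 11: 1, 13: 1, 17: 1, 8: 1}
Mode: [7]

Mean=136/13, Median=11, Mode=7


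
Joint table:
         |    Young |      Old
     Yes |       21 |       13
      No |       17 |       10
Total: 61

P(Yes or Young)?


P(Yes∨Young) = P(Yes) + P(Young) - P(Yes∧Young)
= (34 + 38 - 21)/61 = 51/61

P = 51/61 ≈ 83.61%


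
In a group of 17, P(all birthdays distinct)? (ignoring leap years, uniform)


P(all different) = Π(365-i)/365 for i=0..16
= (365/365)×(364/365)×...×(349/365)
= 0.684992

P ≈ 0.6850 ≈ 68.50%


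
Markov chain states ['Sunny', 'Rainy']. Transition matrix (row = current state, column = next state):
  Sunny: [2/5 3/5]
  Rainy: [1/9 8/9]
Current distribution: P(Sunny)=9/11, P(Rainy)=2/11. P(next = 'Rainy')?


P(next=Rainy) = Σᵢ P(now=i)×P(i→Rainy)
= 9/11×3/5 + 2/11×8/9
= 27/55 + 16/99 = 323/495

P = 323/495 ≈ 0.6525


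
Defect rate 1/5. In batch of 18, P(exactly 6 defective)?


Binomial: P(X=6) = C(18,6)×p^6×(1-p)^12
= 18564 × 1/15625 × 16777216/244140625 = 311452237824/3814697265625

P(X=6) = 311452237824/3814697265625 ≈ 8.16%


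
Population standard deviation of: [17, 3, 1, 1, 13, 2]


Mean = 37/6
  (17-37/6)²=4225/36
  (3-37/6)²=361/36
  (1-37/6)²=961/36
  (1-37/6)²=961/36
  (13-37/6)²=1681/36
  (2-37/6)²=625/36
Σ(x-μ)² = 1469/6
σ² = (1469/6)/6 = 1469/36

σ = √(1469/36) ≈ 6.3879


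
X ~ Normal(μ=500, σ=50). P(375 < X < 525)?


z₁=(375-500)/50=-2.5, z₂=(525-500)/50=0.5
P = Φ(0.5) - Φ(-2.5) = 0.691462 - 0.006210 = 0.685252 ≈ 0.6853

P(375 < X < 525) ≈ 0.6853


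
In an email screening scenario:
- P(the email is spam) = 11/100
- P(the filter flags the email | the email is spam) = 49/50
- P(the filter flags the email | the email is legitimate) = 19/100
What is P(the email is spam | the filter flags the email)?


Using Bayes' theorem:
P(A|B) = P(B|A)·P(A) / P(B)

P(the filter flags the email) = 49/50 × 11/100 + 19/100 × 89/100
= 539/5000 + 1691/10000 = 2769/10000

P(the email is spam|the filter flags the email) = (539/5000) / (2769/10000) = 1078/2769

P(the email is spam|the filter flags the email) = 1078/2769 ≈ 38.93%


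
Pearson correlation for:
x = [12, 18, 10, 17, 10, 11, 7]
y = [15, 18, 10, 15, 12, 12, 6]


n=7, Σx=85, Σy=88, Σxy=1153, Σx²=1127, Σy²=1198
r = (7×1153 - 85×88)/√((7×1127 - 85²)(7×1198 - 88²))
= 591/√(664×642) = 591/√426288 ≈ 591/652.9073 ≈ 0.9052

r ≈ 0.9052


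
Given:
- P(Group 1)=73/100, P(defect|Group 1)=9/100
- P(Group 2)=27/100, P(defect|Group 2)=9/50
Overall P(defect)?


P(B) = Σ P(B|Aᵢ)×P(Aᵢ)
  9/100×73/100 = 657/10000
  9/50×27/100 = 243/5000
Sum = 1143/10000

P(defect) = 1143/10000 ≈ 11.43%


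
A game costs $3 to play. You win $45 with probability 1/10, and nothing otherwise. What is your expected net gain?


E[gain] = (45-3)×1/10 + (-3)×9/10
= 21/5 - 27/10 = 3/2

Expected net gain = $3/2 ≈ $1.50


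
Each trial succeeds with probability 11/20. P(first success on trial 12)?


Geometric: P(X=12) = (1-p)^(k-1)×p = (9/20)^11×11/20 = 345191655699/4096000000000000

P(X=12) = 345191655699/4096000000000000 ≈ 0.01%


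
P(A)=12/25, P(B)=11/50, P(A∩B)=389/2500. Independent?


P(A)×P(B) = 66/625
P(A∩B) = 389/2500
Not equal → NOT independent

No, not independent


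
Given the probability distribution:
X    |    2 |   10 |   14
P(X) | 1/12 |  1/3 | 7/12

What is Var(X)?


E[X] = 35/3
E[X²] = 148
Var(X) = E[X²] - (E[X])² = 148 - 1225/9 = 107/9

Var(X) = 107/9 ≈ 11.8889


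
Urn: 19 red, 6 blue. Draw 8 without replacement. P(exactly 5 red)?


Hypergeometric: C(19,5)×C(6,3)/C(25,8)
= 11628×20/1081575 = 272/1265

P(X=5) = 272/1265 ≈ 21.50%


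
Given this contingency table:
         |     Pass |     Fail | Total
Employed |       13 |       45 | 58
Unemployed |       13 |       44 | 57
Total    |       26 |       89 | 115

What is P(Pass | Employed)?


P(Pass | Employed) = 13/(13+45) = 13/58

P(Pass|Employed) = 13/58 ≈ 22.41%


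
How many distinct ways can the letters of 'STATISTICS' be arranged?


Letters: 10, freq: {'S': 3, 'T': 3, 'A': 1, 'I': 2, 'C': 1}
10!/(3!×3!×1!×2!×1!) = 3628800/72 = 50400

50400


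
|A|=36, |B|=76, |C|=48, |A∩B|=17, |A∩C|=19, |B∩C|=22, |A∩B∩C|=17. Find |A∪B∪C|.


|A∪B∪C| = 36+76+48-17-19-22+17 = 119

|A∪B∪C| = 119


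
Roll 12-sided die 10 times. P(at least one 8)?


P(no 8)^10 = (11/12)^10 = 25937424601/61917364224
P(≥1) = 1 - 25937424601/61917364224 = 35979939623/61917364224

P = 35979939623/61917364224 ≈ 58.11%


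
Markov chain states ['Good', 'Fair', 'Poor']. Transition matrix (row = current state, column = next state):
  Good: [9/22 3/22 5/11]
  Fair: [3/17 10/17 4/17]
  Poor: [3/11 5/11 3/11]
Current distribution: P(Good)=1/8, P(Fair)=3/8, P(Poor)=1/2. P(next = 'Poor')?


P(next=Poor) = Σᵢ P(now=i)×P(i→Poor)
= 1/8×5/11 + 3/8×4/17 + 1/2×3/11
= 5/88 + 3/34 + 3/22 = 421/1496

P = 421/1496 ≈ 0.2814


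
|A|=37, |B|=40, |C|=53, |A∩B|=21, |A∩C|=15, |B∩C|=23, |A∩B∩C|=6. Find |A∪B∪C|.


|A∪B∪C| = 37+40+53-21-15-23+6 = 77

|A∪B∪C| = 77


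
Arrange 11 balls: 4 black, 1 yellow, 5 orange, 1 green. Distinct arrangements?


11!/(4!×1!×5!×1!) = 13860

13860


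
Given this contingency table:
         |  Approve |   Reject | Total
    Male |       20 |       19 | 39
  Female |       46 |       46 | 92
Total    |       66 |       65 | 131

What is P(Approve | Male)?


P(Approve | Male) = 20/(20+19) = 20/39

P(Approve|Male) = 20/39 ≈ 51.28%


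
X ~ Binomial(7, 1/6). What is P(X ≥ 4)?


P(X ≥ 4) = Σ P(X=i) for i=4..7
P(X=4) = 4375/279936
P(X=5) = 175/93312
P(X=6) = 35/279936
P(X=7) = 1/279936
Sum = 617/34992

P(X ≥ 4) = 617/34992 ≈ 1.76%


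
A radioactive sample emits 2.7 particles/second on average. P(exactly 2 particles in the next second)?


Poisson(λ=2.7): P(X=2) = e^(-λ)×λ^k/k!
= e^(-2.7) × 2.7^2 / 2!
≈ 0.06720551274 × 7.29 / 2 ≈ 0.244964

P(X=2) ≈ 0.244964 ≈ 24.50%


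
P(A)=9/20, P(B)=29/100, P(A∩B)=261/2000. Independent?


P(A)×P(B) = 261/2000
P(A∩B) = 261/2000
Equal ✓ → Independent

Yes, independent


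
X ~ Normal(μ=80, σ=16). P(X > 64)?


z = (64-80)/16 = -1.0
P(X > 64) = 1 - P(Z ≤ -1.0) = 1 - 0.1587 = 0.8413

P(X > 64) ≈ 0.8413


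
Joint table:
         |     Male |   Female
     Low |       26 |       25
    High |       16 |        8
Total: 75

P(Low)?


P(Low) = (26+25)/75 = 51/75 = 17/25

P(Low) = 17/25 ≈ 68.00%


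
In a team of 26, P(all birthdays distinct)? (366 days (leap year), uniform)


P(all different) = Π(366-i)/366 for i=0..25
= (366/366)×(365/366)×...×(341/366)
= 0.402786

P ≈ 0.4028 ≈ 40.28%


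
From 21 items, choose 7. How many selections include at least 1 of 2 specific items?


Complement: C(21,7) - C(19,7) = 116280 - 50388 = 65892

65892


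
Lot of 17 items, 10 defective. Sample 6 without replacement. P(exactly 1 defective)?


Hypergeometric: C(10,1)×C(7,5)/C(17,6)
= 10×21/12376 = 15/884

P(X=1) = 15/884 ≈ 1.70%


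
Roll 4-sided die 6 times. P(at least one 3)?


P(no 3)^6 = (3/4)^6 = 729/4096
P(≥1) = 1 - 729/4096 = 3367/4096

P = 3367/4096 ≈ 82.20%


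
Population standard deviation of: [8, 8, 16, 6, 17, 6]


Mean = 61/6
  (8-61/6)²=169/36
  (8-61/6)²=169/36
  (16-61/6)²=1225/36
  (6-61/6)²=625/36
  (17-61/6)²=1681/36
  (6-61/6)²=625/36
Σ(x-μ)² = 749/6
σ² = (749/6)/6 = 749/36

σ = √(749/36) ≈ 4.5613


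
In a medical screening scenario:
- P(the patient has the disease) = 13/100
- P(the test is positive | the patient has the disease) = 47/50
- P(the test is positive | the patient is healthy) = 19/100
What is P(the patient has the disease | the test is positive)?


Using Bayes' theorem:
P(A|B) = P(B|A)·P(A) / P(B)

P(the test is positive) = 47/50 × 13/100 + 19/100 × 87/100
= 611/5000 + 1653/10000 = 23/80

P(the patient has the disease|the test is positive) = (611/5000) / (23/80) = 1222/2875

P(the patient has the disease|the test is positive) = 1222/2875 ≈ 42.50%


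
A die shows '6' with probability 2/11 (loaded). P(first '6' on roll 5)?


Geometric: P(X=5) = (1-p)^(k-1)×p = (9/11)^4×2/11 = 13122/161051

P(X=5) = 13122/161051 ≈ 8.15%


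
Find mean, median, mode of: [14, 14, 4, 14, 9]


Sorted: [4, 9, 14, 14, 14]
Mean = 55/5 = 11
Median = 14
Freq: {14: 3, 4: 1, 9: 1}
Mode: [14]

Mean=11, Median=14, Mode=14


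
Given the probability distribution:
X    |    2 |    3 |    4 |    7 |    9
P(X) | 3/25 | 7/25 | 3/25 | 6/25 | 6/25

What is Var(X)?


E[X] = 27/5
E[X²] = 903/25
Var(X) = E[X²] - (E[X])² = 903/25 - 729/25 = 174/25

Var(X) = 174/25 ≈ 6.9600


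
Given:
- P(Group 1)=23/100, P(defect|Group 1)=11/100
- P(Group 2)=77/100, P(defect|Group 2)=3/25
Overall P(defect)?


P(B) = Σ P(B|Aᵢ)×P(Aᵢ)
  11/100×23/100 = 253/10000
  3/25×77/100 = 231/2500
Sum = 1177/10000

P(defect) = 1177/10000 ≈ 11.77%


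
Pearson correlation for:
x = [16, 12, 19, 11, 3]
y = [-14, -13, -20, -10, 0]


n=5, Σx=61, Σy=-57, Σxy=-870, Σx²=891, Σy²=865
r = (5×(-870) - 61×(-57))/√((5×891 - 61²)(5×865 - (-57)²))
= -873/√(734×1076) = -873/√789784 ≈ -873/888.6979 ≈ -0.9823

r ≈ -0.9823


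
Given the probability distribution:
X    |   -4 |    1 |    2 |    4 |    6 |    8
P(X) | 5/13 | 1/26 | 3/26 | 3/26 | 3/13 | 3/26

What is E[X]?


E[X] = Σ x·P(X=x)
= (-4)×(5/13) + (1)×(1/26) + (2)×(3/26) + (4)×(3/26) + (6)×(3/13) + (8)×(3/26)
= 3/2

E[X] = 3/2


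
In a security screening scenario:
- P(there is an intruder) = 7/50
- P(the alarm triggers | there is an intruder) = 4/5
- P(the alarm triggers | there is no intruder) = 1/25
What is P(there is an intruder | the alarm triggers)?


Using Bayes' theorem:
P(A|B) = P(B|A)·P(A) / P(B)

P(the alarm triggers) = 4/5 × 7/50 + 1/25 × 43/50
= 14/125 + 43/1250 = 183/1250

P(there is an intruder|the alarm triggers) = (14/125) / (183/1250) = 140/183

P(there is an intruder|the alarm triggers) = 140/183 ≈ 76.50%


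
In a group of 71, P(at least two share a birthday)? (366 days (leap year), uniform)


P(all different) = Π(366-i)/366 for i=0..70
= 0.000694
P(match) = 1 - 0.000694 = 0.999306

P ≈ 0.9993 ≈ 99.93%


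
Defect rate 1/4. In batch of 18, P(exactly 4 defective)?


Binomial: P(X=4) = C(18,4)×p^4×(1-p)^14
= 3060 × 1/256 × 4782969/268435456 = 3658971285/17179869184

P(X=4) = 3658971285/17179869184 ≈ 21.30%


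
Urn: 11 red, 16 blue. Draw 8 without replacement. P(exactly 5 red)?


Hypergeometric: C(11,5)×C(16,3)/C(27,8)
= 462×560/2220075 = 1568/13455

P(X=5) = 1568/13455 ≈ 11.65%


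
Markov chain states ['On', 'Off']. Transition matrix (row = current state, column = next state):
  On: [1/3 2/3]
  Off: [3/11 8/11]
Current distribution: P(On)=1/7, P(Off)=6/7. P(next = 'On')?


P(next=On) = Σᵢ P(now=i)×P(i→On)
= 1/7×1/3 + 6/7×3/11
= 1/21 + 18/77 = 65/231

P = 65/231 ≈ 0.2814


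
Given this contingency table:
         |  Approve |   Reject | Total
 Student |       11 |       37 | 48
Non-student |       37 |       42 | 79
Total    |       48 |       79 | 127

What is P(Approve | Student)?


P(Approve | Student) = 11/(11+37) = 11/48

P(Approve|Student) = 11/48 ≈ 22.92%


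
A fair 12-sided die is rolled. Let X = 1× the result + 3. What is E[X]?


E[die] = (1+12)/2 = 13/2
E[X] = 1×13/2 + 3 = 19/2

E[X] = 19/2


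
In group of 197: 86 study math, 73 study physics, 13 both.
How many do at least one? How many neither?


|A∪B| = 86+73-13 = 146
Neither = 197-146 = 51

At least one: 146; Neither: 51


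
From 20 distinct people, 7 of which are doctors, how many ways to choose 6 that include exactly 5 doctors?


Choose 5 of the 7 doctors and 1 of the other 13 people:
C(7,5)×C(13,1) = 21×13 = 273

273


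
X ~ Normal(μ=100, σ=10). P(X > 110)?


z = (110-100)/10 = 1.0
P(X > 110) = 1 - P(Z ≤ 1.0) = 1 - 0.8413 = 0.1587

P(X > 110) ≈ 0.1587


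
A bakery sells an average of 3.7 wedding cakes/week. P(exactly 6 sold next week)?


Poisson(λ=3.7): P(X=6) = e^(-λ)×λ^k/k!
= e^(-3.7) × 3.7^6 / 6!
≈ 0.02472352647 × 2565.726409 / 720 ≈ 0.088103

P(X=6) ≈ 0.088103 ≈ 8.81%


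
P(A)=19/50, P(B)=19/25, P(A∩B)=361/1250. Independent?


P(A)×P(B) = 361/1250
P(A∩B) = 361/1250
Equal ✓ → Independent

Yes, independent


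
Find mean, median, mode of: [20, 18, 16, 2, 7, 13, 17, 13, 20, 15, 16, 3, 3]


Sorted: [2, 3, 3, 7, 13, 13, 15, 16, 16, 17, 18, 20, 20]
Mean = 163/13
Median = 15
Freq: {20: 2, 18: 1, 16: 2, 2: 1, 7: 1, 13: 2, 17: 1, 15: 1, 3: 2}
Mode: [3, 13, 16, 20]

Mean=163/13, Median=15, Mode=[3, 13, 16, 20]


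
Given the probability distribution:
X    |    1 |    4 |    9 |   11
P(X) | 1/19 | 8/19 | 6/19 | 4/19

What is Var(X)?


E[X] = 131/19
E[X²] = 1099/19
Var(X) = E[X²] - (E[X])² = 1099/19 - 17161/361 = 3720/361

Var(X) = 3720/361 ≈ 10.3047


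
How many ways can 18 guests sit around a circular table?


Circular arrangements of 18 distinct objects: fix one position to break rotational symmetry.
(n-1)! = 17! = 355687428096000

355687428096000


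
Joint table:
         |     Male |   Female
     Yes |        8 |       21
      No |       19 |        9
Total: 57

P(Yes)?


P(Yes) = (8+21)/57 = 29/57

P(Yes) = 29/57 ≈ 50.88%


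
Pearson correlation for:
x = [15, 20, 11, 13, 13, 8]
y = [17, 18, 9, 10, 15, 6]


n=6, Σx=80, Σy=75, Σxy=1087, Σx²=1148, Σy²=1055
r = (6×1087 - 80×75)/√((6×1148 - 80²)(6×1055 - 75²))
= 522/√(488×705) = 522/√344040 ≈ 522/586.5492 ≈ 0.8900

r ≈ 0.8900


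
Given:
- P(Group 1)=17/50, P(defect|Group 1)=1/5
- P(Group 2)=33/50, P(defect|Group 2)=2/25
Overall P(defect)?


P(B) = Σ P(B|Aᵢ)×P(Aᵢ)
  1/5×17/50 = 17/250
  2/25×33/50 = 33/625
Sum = 151/1250

P(defect) = 151/1250 ≈ 12.08%


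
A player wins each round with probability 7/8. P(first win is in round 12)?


Geometric: P(X=12) = (1-p)^(k-1)×p = (1/8)^11×7/8 = 7/68719476736

P(X=12) = 7/68719476736 ≈ 0.00%


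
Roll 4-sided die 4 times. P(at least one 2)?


P(no 2)^4 = (3/4)^4 = 81/256
P(≥1) = 1 - 81/256 = 175/256

P = 175/256 ≈ 68.36%


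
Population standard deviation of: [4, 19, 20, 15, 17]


Mean = 75/5 = 15
  (4-15)²=121
  (19-15)²=16
  (20-15)²=25
  (15-15)²=0
  (17-15)²=4
Σ(x-μ)² = 166
σ² = 166/5

σ = √(166/5) ≈ 5.7619


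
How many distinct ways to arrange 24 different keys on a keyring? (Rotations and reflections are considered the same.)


Free circular arrangements: rotations and reflections both identified.
(n-1)!/2 = 23!/2 = 25852016738884976640000/2 = 12926008369442488320000

12926008369442488320000


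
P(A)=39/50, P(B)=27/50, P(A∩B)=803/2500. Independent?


P(A)×P(B) = 1053/2500
P(A∩B) = 803/2500
Not equal → NOT independent

No, not independent


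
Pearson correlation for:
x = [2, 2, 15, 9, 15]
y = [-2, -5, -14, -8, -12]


n=5, Σx=43, Σy=-41, Σxy=-476, Σx²=539, Σy²=433
r = (5×(-476) - 43×(-41))/√((5×539 - 43²)(5×433 - (-41)²))
= -617/√(846×484) = -617/√409464 ≈ -617/639.8937 ≈ -0.9642

r ≈ -0.9642


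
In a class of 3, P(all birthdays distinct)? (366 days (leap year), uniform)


P(all different) = Π(366-i)/366 for i=0..2
= (366/366)×(365/366)×...×(364/366)
= 0.991818

P ≈ 0.9918 ≈ 99.18%


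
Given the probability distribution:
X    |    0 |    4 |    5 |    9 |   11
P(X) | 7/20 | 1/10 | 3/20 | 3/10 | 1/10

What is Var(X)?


E[X] = 99/20
E[X²] = 167/4
Var(X) = E[X²] - (E[X])² = 167/4 - 9801/400 = 6899/400

Var(X) = 6899/400 ≈ 17.2475


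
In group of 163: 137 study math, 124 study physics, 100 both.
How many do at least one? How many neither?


|A∪B| = 137+124-100 = 161
Neither = 163-161 = 2

At least one: 161; Neither: 2


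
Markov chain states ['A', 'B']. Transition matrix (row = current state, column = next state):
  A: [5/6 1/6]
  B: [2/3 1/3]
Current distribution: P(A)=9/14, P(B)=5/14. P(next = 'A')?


P(next=A) = Σᵢ P(now=i)×P(i→A)
= 9/14×5/6 + 5/14×2/3
= 15/28 + 5/21 = 65/84

P = 65/84 ≈ 0.7738


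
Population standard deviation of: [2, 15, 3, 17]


Mean = 37/4
  (2-37/4)²=841/16
  (15-37/4)²=529/16
  (3-37/4)²=625/16
  (17-37/4)²=961/16
Σ(x-μ)² = 739/4
σ² = (739/4)/4 = 739/16

σ = √(739/16) ≈ 6.7961


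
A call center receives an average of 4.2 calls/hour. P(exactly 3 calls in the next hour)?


Poisson(λ=4.2): P(X=3) = e^(-λ)×λ^k/k!
= e^(-4.2) × 4.2^3 / 3!
≈ 0.01499557682 × 74.088 / 6 ≈ 0.185165

P(X=3) ≈ 0.185165 ≈ 18.52%


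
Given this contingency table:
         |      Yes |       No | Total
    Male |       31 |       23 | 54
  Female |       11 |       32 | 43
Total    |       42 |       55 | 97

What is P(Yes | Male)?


P(Yes | Male) = 31/(31+23) = 31/54

P(Yes|Male) = 31/54 ≈ 57.41%


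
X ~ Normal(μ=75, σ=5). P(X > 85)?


z = (85-75)/5 = 2.0
P(X > 85) = 1 - P(Z ≤ 2.0) = 1 - 0.9772 = 0.0228

P(X > 85) ≈ 0.0228


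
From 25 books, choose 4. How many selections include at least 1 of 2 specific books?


Complement: C(25,4) - C(23,4) = 12650 - 8855 = 3795

3795


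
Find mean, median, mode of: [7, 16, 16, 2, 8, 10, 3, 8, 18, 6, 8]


Sorted: [2, 3, 6, 7, 8, 8, 8, 10, 16, 16, 18]
Mean = 102/11
Median = 8
Freq: {7: 1, 16: 2, 2: 1, 8: 3, 10: 1, 3: 1, 18: 1, 6: 1}
Mode: [8]

Mean=102/11, Median=8, Mode=8


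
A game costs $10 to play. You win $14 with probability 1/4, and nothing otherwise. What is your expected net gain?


E[gain] = (14-10)×1/4 + (-10)×3/4
= 1 - 15/2 = -13/2

Expected net gain = $-13/2 ≈ $-6.50


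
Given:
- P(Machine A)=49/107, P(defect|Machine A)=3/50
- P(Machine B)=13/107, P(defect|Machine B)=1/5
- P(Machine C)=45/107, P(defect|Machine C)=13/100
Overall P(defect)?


P(B) = Σ P(B|Aᵢ)×P(Aᵢ)
  3/50×49/107 = 147/5350
  1/5×13/107 = 13/535
  13/100×45/107 = 117/2140
Sum = 1139/10700

P(defect) = 1139/10700 ≈ 10.64%


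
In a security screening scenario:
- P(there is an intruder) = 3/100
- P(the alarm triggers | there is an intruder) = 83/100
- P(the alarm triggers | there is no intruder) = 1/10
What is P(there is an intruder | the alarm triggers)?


Using Bayes' theorem:
P(A|B) = P(B|A)·P(A) / P(B)

P(the alarm triggers) = 83/100 × 3/100 + 1/10 × 97/100
= 249/10000 + 97/1000 = 1219/10000

P(there is an intruder|the alarm triggers) = (249/10000) / (1219/10000) = 249/1219

P(there is an intruder|the alarm triggers) = 249/1219 ≈ 20.43%


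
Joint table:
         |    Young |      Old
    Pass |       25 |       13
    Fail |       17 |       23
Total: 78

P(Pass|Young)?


P(Pass|Young) = 25/(25+17) = 25/42

P = 25/42 ≈ 59.52%


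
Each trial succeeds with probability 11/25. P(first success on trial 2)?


Geometric: P(X=2) = (1-p)^(k-1)×p = (14/25)^1×11/25 = 154/625

P(X=2) = 154/625 ≈ 24.64%


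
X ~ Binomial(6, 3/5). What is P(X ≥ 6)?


P(X ≥ 6) = Σ P(X=i) for i=6..6
P(X=6) = 729/15625
Sum = 729/15625

P(X ≥ 6) = 729/15625 ≈ 4.67%


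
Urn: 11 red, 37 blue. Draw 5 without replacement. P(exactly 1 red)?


Hypergeometric: C(11,1)×C(37,4)/C(48,5)
= 11×66045/1712304 = 22015/51888

P(X=1) = 22015/51888 ≈ 42.43%


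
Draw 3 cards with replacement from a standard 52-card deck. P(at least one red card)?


P(not a red card) = 26/52 = 1/2
P(none in 3 draws) = (1/2)^3 = 1/8
P(≥1 red card) = 1 - 1/8 = 7/8

P = 7/8 ≈ 87.50%


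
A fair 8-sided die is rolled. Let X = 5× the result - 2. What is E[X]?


E[die] = (1+8)/2 = 9/2
E[X] = 5×9/2 - 2 = 41/2

E[X] = 41/2


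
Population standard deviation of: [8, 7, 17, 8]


Mean = 40/4 = 10
  (8-10)²=4
  (7-10)²=9
  (17-10)²=49
  (8-10)²=4
Σ(x-μ)² = 66
σ² = 66/4 = 33/2

σ = √(33/2) ≈ 4.0620


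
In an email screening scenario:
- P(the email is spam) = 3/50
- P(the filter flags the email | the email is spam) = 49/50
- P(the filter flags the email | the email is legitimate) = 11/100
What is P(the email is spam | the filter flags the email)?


Using Bayes' theorem:
P(A|B) = P(B|A)·P(A) / P(B)

P(the filter flags the email) = 49/50 × 3/50 + 11/100 × 47/50
= 147/2500 + 517/5000 = 811/5000

P(the email is spam|the filter flags the email) = (147/2500) / (811/5000) = 294/811

P(the email is spam|the filter flags the email) = 294/811 ≈ 36.25%


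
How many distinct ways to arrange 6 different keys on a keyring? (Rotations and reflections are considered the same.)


Free circular arrangements: rotations and reflections both identified.
(n-1)!/2 = 5!/2 = 120/2 = 60

60


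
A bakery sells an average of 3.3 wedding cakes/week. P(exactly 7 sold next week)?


Poisson(λ=3.3): P(X=7) = e^(-λ)×λ^k/k!
= e^(-3.3) × 3.3^7 / 7!
≈ 0.0368831674 × 4261.8442977 / 5040 ≈ 0.031189

P(X=7) ≈ 0.031189 ≈ 3.12%


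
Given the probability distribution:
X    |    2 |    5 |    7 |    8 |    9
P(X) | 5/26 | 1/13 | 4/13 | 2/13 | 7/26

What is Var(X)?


E[X] = 171/26
E[X²] = 1285/26
Var(X) = E[X²] - (E[X])² = 1285/26 - 29241/676 = 4169/676

Var(X) = 4169/676 ≈ 6.1672


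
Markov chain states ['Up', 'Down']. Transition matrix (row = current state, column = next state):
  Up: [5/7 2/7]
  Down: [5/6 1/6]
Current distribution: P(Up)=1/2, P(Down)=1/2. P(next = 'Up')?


P(next=Up) = Σᵢ P(now=i)×P(i→Up)
= 1/2×5/7 + 1/2×5/6
= 5/14 + 5/12 = 65/84

P = 65/84 ≈ 0.7738


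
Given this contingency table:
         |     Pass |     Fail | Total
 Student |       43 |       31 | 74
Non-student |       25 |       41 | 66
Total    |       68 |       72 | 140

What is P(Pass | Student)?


P(Pass | Student) = 43/(43+31) = 43/74

P(Pass|Student) = 43/74 ≈ 58.11%


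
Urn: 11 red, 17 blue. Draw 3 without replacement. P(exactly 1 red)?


Hypergeometric: C(11,1)×C(17,2)/C(28,3)
= 11×136/3276 = 374/819

P(X=1) = 374/819 ≈ 45.67%


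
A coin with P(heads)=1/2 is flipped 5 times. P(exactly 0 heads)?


Binomial: P(X=0) = C(5,0)×p^0×(1-p)^5
= 1 × 1 × 1/32 = 1/32

P(X=0) = 1/32 ≈ 3.12%


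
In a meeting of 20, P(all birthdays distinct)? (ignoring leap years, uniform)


P(all different) = Π(365-i)/365 for i=0..19
= (365/365)×(364/365)×...×(346/365)
= 0.588562

P ≈ 0.5886 ≈ 58.86%


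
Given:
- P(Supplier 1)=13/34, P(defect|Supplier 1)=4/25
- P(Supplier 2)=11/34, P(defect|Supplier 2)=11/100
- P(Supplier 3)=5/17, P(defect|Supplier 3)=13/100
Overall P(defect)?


P(B) = Σ P(B|Aᵢ)×P(Aᵢ)
  4/25×13/34 = 26/425
  11/100×11/34 = 121/3400
  13/100×5/17 = 13/340
Sum = 27/200

P(defect) = 27/200 ≈ 13.50%


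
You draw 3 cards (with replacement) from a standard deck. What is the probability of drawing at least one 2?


P(not a 2) = 48/52 = 12/13
P(none in 3 draws) = (12/13)^3 = 1728/2197
P(≥1 2) = 1 - 1728/2197 = 469/2197

P = 469/2197 ≈ 21.35%


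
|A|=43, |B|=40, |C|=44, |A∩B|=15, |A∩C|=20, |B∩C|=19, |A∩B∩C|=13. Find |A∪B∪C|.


|A∪B∪C| = 43+40+44-15-20-19+13 = 86

|A∪B∪C| = 86


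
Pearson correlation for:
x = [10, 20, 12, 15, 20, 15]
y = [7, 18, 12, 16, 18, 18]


n=6, Σx=92, Σy=89, Σxy=1444, Σx²=1494, Σy²=1421
r = (6×1444 - 92×89)/√((6×1494 - 92²)(6×1421 - 89²))
= 476/√(500×605) = 476/√302500 ≈ 476/550.0000 ≈ 0.8655

r ≈ 0.8655


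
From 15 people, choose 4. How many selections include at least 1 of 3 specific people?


Complement: C(15,4) - C(12,4) = 1365 - 495 = 870

870


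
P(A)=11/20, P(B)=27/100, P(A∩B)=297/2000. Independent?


P(A)×P(B) = 297/2000
P(A∩B) = 297/2000
Equal ✓ → Independent

Yes, independent


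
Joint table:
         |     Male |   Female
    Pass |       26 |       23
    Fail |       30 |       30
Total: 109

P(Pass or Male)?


P(Pass∨Male) = P(Pass) + P(Male) - P(Pass∧Male)
= (49 + 56 - 26)/109 = 79/109

P = 79/109 ≈ 72.48%


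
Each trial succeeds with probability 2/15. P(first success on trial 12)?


Geometric: P(X=12) = (1-p)^(k-1)×p = (13/15)^11×2/15 = 3584320788074/129746337890625

P(X=12) = 3584320788074/129746337890625 ≈ 2.76%


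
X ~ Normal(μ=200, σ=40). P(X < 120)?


z = (120-200)/40 = -2.0
P(Z < -2.0) = 0.0228

P(X < 120) ≈ 0.0228


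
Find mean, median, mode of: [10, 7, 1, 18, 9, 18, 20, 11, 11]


Sorted: [1, 7, 9, 10, 11, 11, 18, 18, 20]
Mean = 105/9 = 35/3
Median = 11
Freq: {10: 1, 7: 1, 1: 1, 18: 2, 9: 1, 20: 1, 11: 2}
Mode: [11, 18]

Mean=35/3, Median=11, Mode=[11, 18]


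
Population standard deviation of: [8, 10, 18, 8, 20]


Mean = 64/5
  (8-64/5)²=576/25
  (10-64/5)²=196/25
  (18-64/5)²=676/25
  (8-64/5)²=576/25
  (20-64/5)²=1296/25
Σ(x-μ)² = 664/5
σ² = (664/5)/5 = 664/25

σ = √(664/25) ≈ 5.1536


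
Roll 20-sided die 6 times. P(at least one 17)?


P(no 17)^6 = (19/20)^6 = 47045881/64000000
P(≥1) = 1 - 47045881/64000000 = 16954119/64000000

P = 16954119/64000000 ≈ 26.49%


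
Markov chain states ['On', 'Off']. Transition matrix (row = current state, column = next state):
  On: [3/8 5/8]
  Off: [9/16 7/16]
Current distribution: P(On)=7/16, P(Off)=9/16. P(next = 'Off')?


P(next=Off) = Σᵢ P(now=i)×P(i→Off)
= 7/16×5/8 + 9/16×7/16
= 35/128 + 63/256 = 133/256

P = 133/256 ≈ 0.5195


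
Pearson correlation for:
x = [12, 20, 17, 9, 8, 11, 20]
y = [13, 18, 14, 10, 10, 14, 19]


n=7, Σx=97, Σy=98, Σxy=1458, Σx²=1499, Σy²=1446
r = (7×1458 - 97×98)/√((7×1499 - 97²)(7×1446 - 98²))
= 700/√(1084×518) = 700/√561512 ≈ 700/749.3410 ≈ 0.9342

r ≈ 0.9342


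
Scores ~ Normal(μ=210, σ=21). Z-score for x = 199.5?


z = (x - μ)/σ = (199.5 - 210)/21 = -0.5

z = -0.5


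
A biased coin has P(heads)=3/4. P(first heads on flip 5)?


Geometric: P(X=5) = (1-p)^(k-1)×p = (1/4)^4×3/4 = 3/1024

P(X=5) = 3/1024 ≈ 0.29%


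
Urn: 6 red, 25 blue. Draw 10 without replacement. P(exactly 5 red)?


Hypergeometric: C(6,5)×C(25,5)/C(31,10)
= 6×53130/44352165 = 84/11687

P(X=5) = 84/11687 ≈ 0.72%


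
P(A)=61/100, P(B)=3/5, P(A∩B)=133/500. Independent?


P(A)×P(B) = 183/500
P(A∩B) = 133/500
Not equal → NOT independent

No, not independent


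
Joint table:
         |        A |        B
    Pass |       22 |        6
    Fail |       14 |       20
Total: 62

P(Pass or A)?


P(Pass∨A) = P(Pass) + P(A) - P(Pass∧A)
= (28 + 36 - 22)/62 = 42/62 = 21/31

P = 21/31 ≈ 67.74%


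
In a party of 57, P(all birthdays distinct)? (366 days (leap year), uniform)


P(all different) = Π(366-i)/366 for i=0..56
= (366/366)×(365/366)×...×(310/366)
= 0.010010

P ≈ 0.0100 ≈ 1.00%


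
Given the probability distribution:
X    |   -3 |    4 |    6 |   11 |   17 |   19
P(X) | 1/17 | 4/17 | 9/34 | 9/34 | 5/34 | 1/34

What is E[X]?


E[X] = Σ x·P(X=x)
= (-3)×(1/17) + (4)×(4/17) + (6)×(9/34) + (11)×(9/34) + (17)×(5/34) + (19)×(1/34)
= 283/34

E[X] = 283/34


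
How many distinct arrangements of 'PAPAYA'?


Letters: 6, freq: {'P': 2, 'A': 3, 'Y': 1}
6!/(2!×3!×1!) = 720/12 = 60

60


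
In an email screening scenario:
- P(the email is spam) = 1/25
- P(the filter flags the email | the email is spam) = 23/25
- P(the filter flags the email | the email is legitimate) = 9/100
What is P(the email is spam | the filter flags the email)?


Using Bayes' theorem:
P(A|B) = P(B|A)·P(A) / P(B)

P(the filter flags the email) = 23/25 × 1/25 + 9/100 × 24/25
= 23/625 + 54/625 = 77/625

P(the email is spam|the filter flags the email) = (23/625) / (77/625) = 23/77

P(the email is spam|the filter flags the email) = 23/77 ≈ 29.87%


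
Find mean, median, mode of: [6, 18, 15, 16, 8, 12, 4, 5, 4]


Sorted: [4, 4, 5, 6, 8, 12, 15, 16, 18]
Mean = 88/9
Median = 8
Freq: {6: 1, 18: 1, 15: 1, 16: 1, 8: 1, 12: 1, 4: 2, 5: 1}
Mode: [4]

Mean=88/9, Median=8, Mode=4


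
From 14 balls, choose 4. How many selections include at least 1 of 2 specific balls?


Complement: C(14,4) - C(12,4) = 1001 - 495 = 506

506


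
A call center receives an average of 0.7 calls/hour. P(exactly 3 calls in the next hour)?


Poisson(λ=0.7): P(X=3) = e^(-λ)×λ^k/k!
= e^(-0.7) × 0.7^3 / 3!
≈ 0.4965853038 × 0.343 / 6 ≈ 0.028388

P(X=3) ≈ 0.028388 ≈ 2.84%


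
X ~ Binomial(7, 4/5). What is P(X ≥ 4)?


P(X ≥ 4) = Σ P(X=i) for i=4..7
P(X=4) = 1792/15625
P(X=5) = 21504/78125
P(X=6) = 28672/78125
P(X=7) = 16384/78125
Sum = 15104/15625

P(X ≥ 4) = 15104/15625 ≈ 96.67%


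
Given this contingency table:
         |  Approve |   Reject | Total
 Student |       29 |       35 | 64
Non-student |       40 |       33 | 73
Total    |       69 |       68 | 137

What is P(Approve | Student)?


P(Approve | Student) = 29/(29+35) = 29/64

P(Approve|Student) = 29/64 ≈ 45.31%


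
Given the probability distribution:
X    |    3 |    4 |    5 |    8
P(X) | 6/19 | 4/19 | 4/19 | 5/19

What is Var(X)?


E[X] = 94/19
E[X²] = 538/19
Var(X) = E[X²] - (E[X])² = 538/19 - 8836/361 = 1386/361

Var(X) = 1386/361 ≈ 3.8393


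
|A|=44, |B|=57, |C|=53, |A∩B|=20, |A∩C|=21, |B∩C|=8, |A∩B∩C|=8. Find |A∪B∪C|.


|A∪B∪C| = 44+57+53-20-21-8+8 = 113

|A∪B∪C| = 113


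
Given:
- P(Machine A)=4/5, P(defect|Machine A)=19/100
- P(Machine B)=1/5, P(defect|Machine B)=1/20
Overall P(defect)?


P(B) = Σ P(B|Aᵢ)×P(Aᵢ)
  19/100×4/5 = 19/125
  1/20×1/5 = 1/100
Sum = 81/500

P(defect) = 81/500 ≈ 16.20%


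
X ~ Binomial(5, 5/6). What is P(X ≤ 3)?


P(X ≤ 3) = Σ P(X=i) for i=0..3
P(X=0) = 1/7776
P(X=1) = 25/7776
P(X=2) = 125/3888
P(X=3) = 625/3888
Sum = 763/3888

P(X ≤ 3) = 763/3888 ≈ 19.62%


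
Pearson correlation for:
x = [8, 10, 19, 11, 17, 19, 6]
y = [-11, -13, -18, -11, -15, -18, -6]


n=7, Σx=90, Σy=-92, Σxy=-1314, Σx²=1332, Σy²=1320
r = (7×(-1314) - 90×(-92))/√((7×1332 - 90²)(7×1320 - (-92)²))
= -918/√(1224×776) = -918/√949824 ≈ -918/974.5891 ≈ -0.9419

r ≈ -0.9419


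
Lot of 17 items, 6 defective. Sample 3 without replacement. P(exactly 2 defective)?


Hypergeometric: C(6,2)×C(11,1)/C(17,3)
= 15×11/680 = 33/136

P(X=2) = 33/136 ≈ 24.26%


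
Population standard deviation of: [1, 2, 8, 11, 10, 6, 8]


Mean = 46/7
  (1-46/7)²=1521/49
  (2-46/7)²=1024/49
  (8-46/7)²=100/49
  (11-46/7)²=961/49
  (10-46/7)²=576/49
  (6-46/7)²=16/49
  (8-46/7)²=100/49
Σ(x-μ)² = 614/7
σ² = (614/7)/7 = 614/49

σ = √(614/49) ≈ 3.5399


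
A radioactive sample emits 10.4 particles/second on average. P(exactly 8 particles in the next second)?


Poisson(λ=10.4): P(X=8) = e^(-λ)×λ^k/k!
= e^(-10.4) × 10.4^8 / 8!
≈ 3.043248301e-05 × 136856905.041 / 40320 ≈ 0.103296

P(X=8) ≈ 0.103296 ≈ 10.33%


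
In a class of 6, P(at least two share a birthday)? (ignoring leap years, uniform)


P(all different) = Π(365-i)/365 for i=0..5
= 0.959538
P(match) = 1 - 0.959538 = 0.040462

P ≈ 0.0405 ≈ 4.05%


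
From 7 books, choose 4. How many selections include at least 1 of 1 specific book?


Complement: C(7,4) - C(6,4) = 35 - 15 = 20

20


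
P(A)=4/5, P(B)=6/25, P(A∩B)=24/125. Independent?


P(A)×P(B) = 24/125
P(A∩B) = 24/125
Equal ✓ → Independent

Yes, independent


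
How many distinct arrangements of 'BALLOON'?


Letters: 7, freq: {'B': 1, 'A': 1, 'L': 2, 'O': 2, 'N': 1}
7!/(1!×1!×2!×2!×1!) = 5040/4 = 1260

1260


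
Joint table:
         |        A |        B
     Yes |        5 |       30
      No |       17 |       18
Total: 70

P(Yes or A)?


P(Yes∨A) = P(Yes) + P(A) - P(Yes∧A)
= (35 + 22 - 5)/70 = 52/70 = 26/35

P = 26/35 ≈ 74.29%


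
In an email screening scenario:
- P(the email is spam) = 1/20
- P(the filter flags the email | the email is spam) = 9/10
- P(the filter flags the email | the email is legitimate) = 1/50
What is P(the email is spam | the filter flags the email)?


Using Bayes' theorem:
P(A|B) = P(B|A)·P(A) / P(B)

P(the filter flags the email) = 9/10 × 1/20 + 1/50 × 19/20
= 9/200 + 19/1000 = 8/125

P(the email is spam|the filter flags the email) = (9/200) / (8/125) = 45/64

P(the email is spam|the filter flags the email) = 45/64 ≈ 70.31%


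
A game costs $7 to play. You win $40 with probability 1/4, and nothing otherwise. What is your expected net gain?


E[gain] = (40-7)×1/4 + (-7)×3/4
= 33/4 - 21/4 = 3

Expected net gain = $3 ≈ $3.00


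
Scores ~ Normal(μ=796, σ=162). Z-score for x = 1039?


z = (x - μ)/σ = (1039 - 796)/162 = 1.5

z = 1.5


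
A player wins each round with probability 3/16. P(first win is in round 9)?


Geometric: P(X=9) = (1-p)^(k-1)×p = (13/16)^8×3/16 = 2447192163/68719476736

P(X=9) = 2447192163/68719476736 ≈ 3.56%


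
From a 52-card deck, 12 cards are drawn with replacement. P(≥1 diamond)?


P(not a diamond) = 39/52 = 3/4
P(none in 12 draws) = (3/4)^12 = 531441/16777216
P(≥1 diamond) = 1 - 531441/16777216 = 16245775/16777216

P = 16245775/16777216 ≈ 96.83%


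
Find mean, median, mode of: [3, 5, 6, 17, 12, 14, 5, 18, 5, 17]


Sorted: [3, 5, 5, 5, 6, 12, 14, 17, 17, 18]
Mean = 102/10 = 51/5
Median = 9
Freq: {3: 1, 5: 3, 6: 1, 17: 2, 12: 1, 14: 1, 18: 1}
Mode: [5]

Mean=51/5, Median=9, Mode=5


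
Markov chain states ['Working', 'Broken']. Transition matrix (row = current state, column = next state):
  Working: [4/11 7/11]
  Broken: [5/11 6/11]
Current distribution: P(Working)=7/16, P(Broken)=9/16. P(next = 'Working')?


P(next=Working) = Σᵢ P(now=i)×P(i→Working)
= 7/16×4/11 + 9/16×5/11
= 7/44 + 45/176 = 73/176

P = 73/176 ≈ 0.4148


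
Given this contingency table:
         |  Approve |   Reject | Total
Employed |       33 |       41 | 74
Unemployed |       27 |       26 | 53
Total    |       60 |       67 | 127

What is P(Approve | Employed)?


P(Approve | Employed) = 33/(33+41) = 33/74

P(Approve|Employed) = 33/74 ≈ 44.59%


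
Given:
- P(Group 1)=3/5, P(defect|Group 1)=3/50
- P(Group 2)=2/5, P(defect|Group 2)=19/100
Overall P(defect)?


P(B) = Σ P(B|Aᵢ)×P(Aᵢ)
  3/50×3/5 = 9/250
  19/100×2/5 = 19/250
Sum = 14/125

P(defect) = 14/125 ≈ 11.20%


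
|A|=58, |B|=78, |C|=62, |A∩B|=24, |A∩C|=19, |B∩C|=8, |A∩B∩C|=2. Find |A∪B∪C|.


|A∪B∪C| = 58+78+62-24-19-8+2 = 149

|A∪B∪C| = 149


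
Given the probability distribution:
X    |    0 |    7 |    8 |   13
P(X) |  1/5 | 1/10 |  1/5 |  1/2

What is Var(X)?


E[X] = 44/5
E[X²] = 511/5
Var(X) = E[X²] - (E[X])² = 511/5 - 1936/25 = 619/25

Var(X) = 619/25 ≈ 24.7600


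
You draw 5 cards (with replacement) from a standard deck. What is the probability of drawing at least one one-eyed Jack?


P(not a one-eyed Jack) = 50/52 = 25/26
P(none in 5 draws) = (25/26)^5 = 9765625/11881376
P(≥1 one-eyed Jack) = 1 - 9765625/11881376 = 2115751/11881376

P = 2115751/11881376 ≈ 17.81%


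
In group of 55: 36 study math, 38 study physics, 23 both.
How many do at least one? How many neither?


|A∪B| = 36+38-23 = 51
Neither = 55-51 = 4

At least one: 51; Neither: 4


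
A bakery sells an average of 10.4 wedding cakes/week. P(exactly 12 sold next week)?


Poisson(λ=10.4): P(X=12) = e^(-λ)×λ^k/k!
= e^(-10.4) × 10.4^12 / 12!
≈ 3.043248301e-05 × 1.60103221857e+12 / 479001600 ≈ 0.101719

P(X=12) ≈ 0.101719 ≈ 10.17%


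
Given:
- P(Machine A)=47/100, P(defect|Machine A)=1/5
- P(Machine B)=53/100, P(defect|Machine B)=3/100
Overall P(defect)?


P(B) = Σ P(B|Aᵢ)×P(Aᵢ)
  1/5×47/100 = 47/500
  3/100×53/100 = 159/10000
Sum = 1099/10000

P(defect) = 1099/10000 ≈ 10.99%


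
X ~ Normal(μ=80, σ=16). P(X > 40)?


z = (40-80)/16 = -2.5
P(X > 40) = 1 - P(Z ≤ -2.5) = 1 - 0.0062 = 0.9938

P(X > 40) ≈ 0.9938


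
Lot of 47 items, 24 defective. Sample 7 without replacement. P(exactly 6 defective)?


Hypergeometric: C(24,6)×C(23,1)/C(47,7)
= 134596×23/62891499 = 12236/248583

P(X=6) = 12236/248583 ≈ 4.92%


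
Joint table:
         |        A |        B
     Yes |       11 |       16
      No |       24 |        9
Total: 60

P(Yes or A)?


P(Yes∨A) = P(Yes) + P(A) - P(Yes∧A)
= (27 + 35 - 11)/60 = 51/60 = 17/20

P = 17/20 ≈ 85.00%


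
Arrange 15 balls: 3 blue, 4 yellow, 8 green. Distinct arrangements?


15!/(3!×4!×8!) = 225225

225225


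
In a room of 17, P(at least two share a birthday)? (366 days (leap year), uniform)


P(all different) = Π(366-i)/366 for i=0..16
= 0.685712
P(match) = 1 - 0.685712 = 0.314288

P ≈ 0.3143 ≈ 31.43%


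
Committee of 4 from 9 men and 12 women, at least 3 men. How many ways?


Count by #men:
  3M,1W: C(9,3)×C(12,1)=1008
  4M,0W: C(9,4)×C(12,0)=126
Total = 1134

1134


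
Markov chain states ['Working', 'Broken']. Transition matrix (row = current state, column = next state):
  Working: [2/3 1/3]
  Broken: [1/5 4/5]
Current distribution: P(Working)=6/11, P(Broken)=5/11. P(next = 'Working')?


P(next=Working) = Σᵢ P(now=i)×P(i→Working)
= 6/11×2/3 + 5/11×1/5
= 4/11 + 1/11 = 5/11

P = 5/11 ≈ 0.4545


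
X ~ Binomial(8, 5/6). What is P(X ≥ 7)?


P(X ≥ 7) = Σ P(X=i) for i=7..8
P(X=7) = 78125/209952
P(X=8) = 390625/1679616
Sum = 1015625/1679616

P(X ≥ 7) = 1015625/1679616 ≈ 60.47%


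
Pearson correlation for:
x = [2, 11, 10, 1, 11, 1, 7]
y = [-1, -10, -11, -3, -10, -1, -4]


n=7, Σx=43, Σy=-40, Σxy=-364, Σx²=397, Σy²=348
r = (7×(-364) - 43×(-40))/√((7×397 - 43²)(7×348 - (-40)²))
= -828/√(930×836) = -828/√777480 ≈ -828/881.7483 ≈ -0.9390

r ≈ -0.9390


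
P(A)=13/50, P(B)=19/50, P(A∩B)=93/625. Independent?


P(A)×P(B) = 247/2500
P(A∩B) = 93/625
Not equal → NOT independent

No, not independent


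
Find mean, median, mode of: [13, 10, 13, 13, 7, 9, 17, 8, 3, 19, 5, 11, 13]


Sorted: [3, 5, 7, 8, 9, 10, 11, 13, 13, 13, 13, 17, 19]
Mean = 141/13
Median = 11
Freq: {13: 4, 10: 1, 7: 1, 9: 1, 17: 1, 8: 1, 3: 1, 19: 1, 5: 1, 11: 1}
Mode: [13]

Mean=141/13, Median=11, Mode=13


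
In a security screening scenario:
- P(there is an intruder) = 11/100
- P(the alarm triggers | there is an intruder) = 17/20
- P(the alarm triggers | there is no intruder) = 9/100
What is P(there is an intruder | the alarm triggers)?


Using Bayes' theorem:
P(A|B) = P(B|A)·P(A) / P(B)

P(the alarm triggers) = 17/20 × 11/100 + 9/100 × 89/100
= 187/2000 + 801/10000 = 217/1250

P(there is an intruder|the alarm triggers) = (187/2000) / (217/1250) = 935/1736

P(there is an intruder|the alarm triggers) = 935/1736 ≈ 53.86%


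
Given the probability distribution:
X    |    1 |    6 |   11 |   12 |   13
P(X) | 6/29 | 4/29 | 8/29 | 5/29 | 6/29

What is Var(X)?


E[X] = 256/29
E[X²] = 2852/29
Var(X) = E[X²] - (E[X])² = 2852/29 - 65536/841 = 17172/841

Var(X) = 17172/841 ≈ 20.4185


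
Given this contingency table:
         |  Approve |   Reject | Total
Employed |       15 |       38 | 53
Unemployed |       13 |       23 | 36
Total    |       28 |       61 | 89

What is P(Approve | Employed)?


P(Approve | Employed) = 15/(15+38) = 15/53

P(Approve|Employed) = 15/53 ≈ 28.30%
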